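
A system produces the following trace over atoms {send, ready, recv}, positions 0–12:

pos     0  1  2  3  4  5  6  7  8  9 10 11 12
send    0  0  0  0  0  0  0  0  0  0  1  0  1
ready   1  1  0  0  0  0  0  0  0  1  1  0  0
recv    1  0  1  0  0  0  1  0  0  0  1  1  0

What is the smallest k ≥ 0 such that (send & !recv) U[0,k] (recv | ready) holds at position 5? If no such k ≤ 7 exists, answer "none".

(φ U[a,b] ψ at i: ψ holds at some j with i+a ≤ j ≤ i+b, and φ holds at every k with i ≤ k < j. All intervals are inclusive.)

none

Need earliest j ≥ 5 with (recv | ready), and (send & !recv) at every k in [5,j-1].
  j=5: rhs fails.
  j=6: rhs holds but lhs fails at k=5.
  j=7: rhs fails.
  j=8: rhs fails.
  j=9: rhs holds but lhs fails at k=5.
  j=10: rhs holds but lhs fails at k=5.
  j=11: rhs holds but lhs fails at k=5.
  j=12: rhs fails.
No witness within the range → none.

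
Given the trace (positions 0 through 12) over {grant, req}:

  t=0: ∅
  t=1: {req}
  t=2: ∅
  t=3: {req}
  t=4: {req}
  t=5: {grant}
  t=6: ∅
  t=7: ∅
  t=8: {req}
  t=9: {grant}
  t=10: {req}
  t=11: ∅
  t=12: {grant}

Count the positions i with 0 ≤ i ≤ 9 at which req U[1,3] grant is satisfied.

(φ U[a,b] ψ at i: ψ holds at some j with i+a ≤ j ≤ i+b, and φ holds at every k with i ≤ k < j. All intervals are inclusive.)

3

Evaluate at each i in [0,9]:
  i=0: ✗ (no rhs in [1,3])
  i=1: ✗ (no rhs in [2,4])
  i=2: ✗ (lhs fails at k=2 before rhs at j=5)
  i=3: ✓ (rhs at j=5; lhs holds on [3,4])
  i=4: ✓ (rhs at j=5; lhs holds on [4,4])
  i=5: ✗ (no rhs in [6,8])
  i=6: ✗ (lhs fails at k=6 before rhs at j=9)
  i=7: ✗ (lhs fails at k=7 before rhs at j=9)
  i=8: ✓ (rhs at j=9; lhs holds on [8,8])
  i=9: ✗ (lhs fails at k=9 before rhs at j=12)
Positions where it holds: {3, 4, 8} → 3.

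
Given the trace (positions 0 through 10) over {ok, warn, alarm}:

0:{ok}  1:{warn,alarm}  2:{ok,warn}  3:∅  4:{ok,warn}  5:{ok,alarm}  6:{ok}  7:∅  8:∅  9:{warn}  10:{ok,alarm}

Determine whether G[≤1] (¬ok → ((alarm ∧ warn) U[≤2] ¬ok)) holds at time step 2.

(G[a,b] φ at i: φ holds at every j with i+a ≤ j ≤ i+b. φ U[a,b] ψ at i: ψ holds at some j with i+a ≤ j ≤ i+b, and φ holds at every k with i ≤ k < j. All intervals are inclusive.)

Check (¬ok → ((alarm ∧ warn) U[≤2] ¬ok)) at every j in [2,3]:
  j=2: antecedent false → ✓
  j=3: antecedent true; consequent holds → ✓
All positions satisfy it → formula holds.

True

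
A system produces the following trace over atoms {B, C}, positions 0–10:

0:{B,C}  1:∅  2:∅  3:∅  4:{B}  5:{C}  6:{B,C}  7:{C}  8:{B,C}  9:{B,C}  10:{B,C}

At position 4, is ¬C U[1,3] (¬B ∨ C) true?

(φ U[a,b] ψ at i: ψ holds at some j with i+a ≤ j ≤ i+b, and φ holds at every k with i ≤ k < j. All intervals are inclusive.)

Yes

Need some j in [5,7] with (¬B ∨ C), and ¬C at every k in [4,j-1].
  j=5: (¬B ∨ C) holds; ¬C holds at every k in [4,4] → satisfied.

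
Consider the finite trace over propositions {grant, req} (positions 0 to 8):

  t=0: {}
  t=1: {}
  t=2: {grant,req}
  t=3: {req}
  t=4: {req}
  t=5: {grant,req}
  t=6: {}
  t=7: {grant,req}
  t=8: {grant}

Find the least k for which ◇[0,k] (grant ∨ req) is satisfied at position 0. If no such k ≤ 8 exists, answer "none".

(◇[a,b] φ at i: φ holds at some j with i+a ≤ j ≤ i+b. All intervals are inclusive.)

2

Scan j = 0,1,… for (grant ∨ req):
  j=0: fails
  j=1: fails
  j=2: holds
First hit at j=2, so smallest k = 2-0 = 2.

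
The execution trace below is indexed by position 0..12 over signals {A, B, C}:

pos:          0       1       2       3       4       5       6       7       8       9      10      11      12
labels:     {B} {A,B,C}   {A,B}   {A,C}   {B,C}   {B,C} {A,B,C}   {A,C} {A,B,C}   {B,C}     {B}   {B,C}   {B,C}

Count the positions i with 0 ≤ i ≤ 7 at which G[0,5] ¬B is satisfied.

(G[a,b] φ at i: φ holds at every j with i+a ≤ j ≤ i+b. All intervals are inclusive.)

0

Evaluate at each i in [0,7]:
  i=0: ✗ (fails at j=0)
  i=1: ✗ (fails at j=1)
  i=2: ✗ (fails at j=2)
  i=3: ✗ (fails at j=4)
  i=4: ✗ (fails at j=4)
  i=5: ✗ (fails at j=5)
  i=6: ✗ (fails at j=6)
  i=7: ✗ (fails at j=8)
Positions where it holds: {} → 0.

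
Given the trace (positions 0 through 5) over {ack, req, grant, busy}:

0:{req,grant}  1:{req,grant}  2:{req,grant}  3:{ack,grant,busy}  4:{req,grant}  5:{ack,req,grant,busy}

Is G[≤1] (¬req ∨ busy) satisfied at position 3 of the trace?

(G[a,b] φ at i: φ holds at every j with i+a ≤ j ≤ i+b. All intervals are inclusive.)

No

Check (¬req ∨ busy) at every j in [3,4]:
  j=3: true
  j=4: false
Fails at j=4 → formula fails.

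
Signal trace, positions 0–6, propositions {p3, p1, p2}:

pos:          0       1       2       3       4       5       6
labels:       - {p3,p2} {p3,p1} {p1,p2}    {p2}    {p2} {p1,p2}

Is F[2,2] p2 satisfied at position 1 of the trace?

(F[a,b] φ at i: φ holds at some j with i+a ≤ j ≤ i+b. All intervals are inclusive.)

True

Check p2 at each j in [3,3]:
  j=3: true
Found at j=3 → formula holds.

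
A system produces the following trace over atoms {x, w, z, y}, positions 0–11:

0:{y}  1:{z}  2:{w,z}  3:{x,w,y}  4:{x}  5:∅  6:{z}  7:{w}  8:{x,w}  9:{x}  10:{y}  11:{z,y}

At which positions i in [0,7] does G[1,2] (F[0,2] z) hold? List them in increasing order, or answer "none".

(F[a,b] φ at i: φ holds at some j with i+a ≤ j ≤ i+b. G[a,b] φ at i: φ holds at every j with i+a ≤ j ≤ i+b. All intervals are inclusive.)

0, 3, 4

Evaluate at each i in [0,7]:
  i=0: ✓ (all of [1,2])
  i=1: ✗ (fails at j=3)
  i=2: ✗ (fails at j=3)
  i=3: ✓ (all of [4,5])
  i=4: ✓ (all of [5,6])
  i=5: ✗ (fails at j=7)
  i=6: ✗ (fails at j=7)
  i=7: ✗ (fails at j=8)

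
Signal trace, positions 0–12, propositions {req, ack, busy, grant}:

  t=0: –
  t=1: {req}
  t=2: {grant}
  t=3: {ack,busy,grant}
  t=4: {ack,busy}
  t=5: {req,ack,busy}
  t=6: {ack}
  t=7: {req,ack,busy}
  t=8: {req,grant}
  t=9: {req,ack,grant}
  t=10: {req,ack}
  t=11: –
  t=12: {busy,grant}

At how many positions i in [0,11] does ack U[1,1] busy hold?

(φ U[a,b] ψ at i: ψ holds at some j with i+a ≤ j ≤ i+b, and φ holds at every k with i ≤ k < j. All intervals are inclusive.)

Evaluate at each i in [0,11]:
  i=0: ✗ (no rhs in [1,1])
  i=1: ✗ (no rhs in [2,2])
  i=2: ✗ (lhs fails at k=2 before rhs at j=3)
  i=3: ✓ (rhs at j=4; lhs holds on [3,3])
  i=4: ✓ (rhs at j=5; lhs holds on [4,4])
  i=5: ✗ (no rhs in [6,6])
  i=6: ✓ (rhs at j=7; lhs holds on [6,6])
  i=7: ✗ (no rhs in [8,8])
  i=8: ✗ (no rhs in [9,9])
  i=9: ✗ (no rhs in [10,10])
  i=10: ✗ (no rhs in [11,11])
  i=11: ✗ (lhs fails at k=11 before rhs at j=12)
Positions where it holds: {3, 4, 6} → 3.

3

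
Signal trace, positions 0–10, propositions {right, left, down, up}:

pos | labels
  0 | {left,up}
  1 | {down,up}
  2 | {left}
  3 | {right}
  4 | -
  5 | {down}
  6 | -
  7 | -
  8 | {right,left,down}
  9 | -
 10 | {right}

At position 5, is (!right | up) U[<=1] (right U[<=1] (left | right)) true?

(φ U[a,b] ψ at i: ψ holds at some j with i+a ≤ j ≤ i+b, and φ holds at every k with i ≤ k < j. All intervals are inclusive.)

False

Need some j in [5,6] with (right U[<=1] (left | right)), and (!right | up) at every k in [5,j-1].
  j=5: (right U[<=1] (left | right)) — fails.
  j=6: (right U[<=1] (left | right)) — fails.
No j in the window works → until fails.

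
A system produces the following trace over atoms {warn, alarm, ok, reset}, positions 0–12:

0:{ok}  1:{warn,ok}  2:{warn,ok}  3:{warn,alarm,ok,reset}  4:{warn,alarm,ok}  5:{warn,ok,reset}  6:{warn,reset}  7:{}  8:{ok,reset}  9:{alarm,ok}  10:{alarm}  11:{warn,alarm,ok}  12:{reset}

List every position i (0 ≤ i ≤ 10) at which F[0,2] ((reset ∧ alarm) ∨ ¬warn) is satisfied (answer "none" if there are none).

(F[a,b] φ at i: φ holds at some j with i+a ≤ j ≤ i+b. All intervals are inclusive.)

Evaluate at each i in [0,10]:
  i=0: ✓ (witness j=0)
  i=1: ✓ (witness j=3)
  i=2: ✓ (witness j=3)
  i=3: ✓ (witness j=3)
  i=4: ✗ (none in [4,6])
  i=5: ✓ (witness j=7)
  i=6: ✓ (witness j=7)
  i=7: ✓ (witness j=7)
  i=8: ✓ (witness j=8)
  i=9: ✓ (witness j=9)
  i=10: ✓ (witness j=10)

0, 1, 2, 3, 5, 6, 7, 8, 9, 10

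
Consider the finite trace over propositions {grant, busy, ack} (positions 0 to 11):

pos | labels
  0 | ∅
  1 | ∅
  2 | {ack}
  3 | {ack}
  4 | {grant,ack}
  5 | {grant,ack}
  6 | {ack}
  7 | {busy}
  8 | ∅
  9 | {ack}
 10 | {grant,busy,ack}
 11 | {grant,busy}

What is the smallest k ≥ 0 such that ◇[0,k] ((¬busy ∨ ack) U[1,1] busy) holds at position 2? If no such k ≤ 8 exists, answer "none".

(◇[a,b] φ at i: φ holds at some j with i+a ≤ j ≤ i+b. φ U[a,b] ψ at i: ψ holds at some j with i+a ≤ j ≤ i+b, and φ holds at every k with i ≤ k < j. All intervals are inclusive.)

4

Scan j = 2,3,… for ((¬busy ∨ ack) U[1,1] busy):
  j=2: fails
  j=3: fails
  j=4: fails
  j=5: fails
  j=6: holds
First hit at j=6, so smallest k = 6-2 = 4.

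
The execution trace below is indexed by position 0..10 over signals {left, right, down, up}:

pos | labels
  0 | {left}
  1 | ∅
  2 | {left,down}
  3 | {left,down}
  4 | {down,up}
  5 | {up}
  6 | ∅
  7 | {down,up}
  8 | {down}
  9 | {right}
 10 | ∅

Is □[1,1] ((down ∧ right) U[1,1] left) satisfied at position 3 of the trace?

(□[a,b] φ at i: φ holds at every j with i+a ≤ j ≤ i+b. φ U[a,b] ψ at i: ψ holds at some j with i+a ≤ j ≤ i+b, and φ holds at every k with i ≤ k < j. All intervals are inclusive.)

Check ((down ∧ right) U[1,1] left) at every j in [4,4]:
  j=4: fails
Fails at j=4 → formula fails.

False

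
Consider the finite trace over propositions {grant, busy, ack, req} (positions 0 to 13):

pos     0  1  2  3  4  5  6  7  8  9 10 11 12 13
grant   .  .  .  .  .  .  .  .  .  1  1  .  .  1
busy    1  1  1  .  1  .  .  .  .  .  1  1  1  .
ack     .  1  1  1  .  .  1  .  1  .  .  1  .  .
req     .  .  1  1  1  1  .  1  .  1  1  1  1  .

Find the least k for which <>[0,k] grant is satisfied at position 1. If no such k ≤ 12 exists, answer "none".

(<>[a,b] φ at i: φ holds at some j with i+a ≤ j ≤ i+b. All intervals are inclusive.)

Scan j = 1,2,… for grant:
  j=1: fails
  j=2: fails
  j=3: fails
  j=4: fails
  j=5: fails
  j=6: fails
  j=7: fails
  j=8: fails
  j=9: holds
First hit at j=9, so smallest k = 9-1 = 8.

8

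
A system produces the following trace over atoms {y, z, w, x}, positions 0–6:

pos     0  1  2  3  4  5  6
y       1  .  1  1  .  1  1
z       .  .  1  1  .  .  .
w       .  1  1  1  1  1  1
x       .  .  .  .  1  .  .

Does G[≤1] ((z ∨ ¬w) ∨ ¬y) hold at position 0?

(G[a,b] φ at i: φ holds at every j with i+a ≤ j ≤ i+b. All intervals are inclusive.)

Check ((z ∨ ¬w) ∨ ¬y) at every j in [0,1]:
  j=0: true
  j=1: true
All positions satisfy it → formula holds.

Holds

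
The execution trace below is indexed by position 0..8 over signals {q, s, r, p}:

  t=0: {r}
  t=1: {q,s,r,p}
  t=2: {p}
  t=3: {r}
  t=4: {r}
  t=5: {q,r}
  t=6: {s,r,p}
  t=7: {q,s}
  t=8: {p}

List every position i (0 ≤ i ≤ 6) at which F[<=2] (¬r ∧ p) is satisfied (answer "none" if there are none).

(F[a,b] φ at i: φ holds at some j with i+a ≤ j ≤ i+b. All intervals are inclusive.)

Evaluate at each i in [0,6]:
  i=0: ✓ (witness j=2)
  i=1: ✓ (witness j=2)
  i=2: ✓ (witness j=2)
  i=3: ✗ (none in [3,5])
  i=4: ✗ (none in [4,6])
  i=5: ✗ (none in [5,7])
  i=6: ✓ (witness j=8)

0, 1, 2, 6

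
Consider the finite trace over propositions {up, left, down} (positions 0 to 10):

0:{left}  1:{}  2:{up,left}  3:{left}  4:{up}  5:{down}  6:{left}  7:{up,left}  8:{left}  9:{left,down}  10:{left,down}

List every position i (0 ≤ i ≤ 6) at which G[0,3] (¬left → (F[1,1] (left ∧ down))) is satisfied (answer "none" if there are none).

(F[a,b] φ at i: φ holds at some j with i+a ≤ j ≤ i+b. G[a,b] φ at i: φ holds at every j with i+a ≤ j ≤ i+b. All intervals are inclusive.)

Evaluate at each i in [0,6]:
  i=0: ✗ (fails at j=1)
  i=1: ✗ (fails at j=1)
  i=2: ✗ (fails at j=4)
  i=3: ✗ (fails at j=4)
  i=4: ✗ (fails at j=4)
  i=5: ✗ (fails at j=5)
  i=6: ✓ (all of [6,9])

6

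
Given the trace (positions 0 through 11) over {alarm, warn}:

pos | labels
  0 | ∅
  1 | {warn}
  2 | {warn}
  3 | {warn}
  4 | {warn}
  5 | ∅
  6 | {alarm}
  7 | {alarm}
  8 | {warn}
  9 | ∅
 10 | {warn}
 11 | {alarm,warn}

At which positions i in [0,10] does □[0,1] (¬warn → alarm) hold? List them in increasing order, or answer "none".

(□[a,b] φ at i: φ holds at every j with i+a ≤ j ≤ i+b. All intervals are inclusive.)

Evaluate at each i in [0,10]:
  i=0: ✗ (fails at j=0)
  i=1: ✓ (all of [1,2])
  i=2: ✓ (all of [2,3])
  i=3: ✓ (all of [3,4])
  i=4: ✗ (fails at j=5)
  i=5: ✗ (fails at j=5)
  i=6: ✓ (all of [6,7])
  i=7: ✓ (all of [7,8])
  i=8: ✗ (fails at j=9)
  i=9: ✗ (fails at j=9)
  i=10: ✓ (all of [10,11])

1, 2, 3, 6, 7, 10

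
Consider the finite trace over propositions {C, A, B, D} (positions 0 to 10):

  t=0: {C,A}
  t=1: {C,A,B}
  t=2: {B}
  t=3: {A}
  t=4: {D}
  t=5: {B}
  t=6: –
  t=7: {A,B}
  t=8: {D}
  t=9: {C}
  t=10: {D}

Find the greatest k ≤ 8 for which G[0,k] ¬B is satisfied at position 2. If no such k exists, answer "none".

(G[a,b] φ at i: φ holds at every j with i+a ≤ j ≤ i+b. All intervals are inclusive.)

none

¬B must hold from j=2 onward; find where it first fails.
  j=2: fails → no k works.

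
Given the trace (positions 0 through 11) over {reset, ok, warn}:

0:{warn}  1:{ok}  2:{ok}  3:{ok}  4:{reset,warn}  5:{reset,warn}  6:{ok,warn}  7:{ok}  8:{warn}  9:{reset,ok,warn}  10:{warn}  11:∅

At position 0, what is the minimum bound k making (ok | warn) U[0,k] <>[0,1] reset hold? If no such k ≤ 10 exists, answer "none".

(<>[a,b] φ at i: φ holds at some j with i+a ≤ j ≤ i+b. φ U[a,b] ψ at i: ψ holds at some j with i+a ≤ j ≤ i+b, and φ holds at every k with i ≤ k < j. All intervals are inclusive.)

3

Need earliest j ≥ 0 with <>[0,1] reset, and (ok | warn) at every k in [0,j-1].
  j=0: rhs fails.
  j=1: rhs fails.
  j=2: rhs fails.
  j=3: rhs holds; lhs holds on [0,2]. k = 3.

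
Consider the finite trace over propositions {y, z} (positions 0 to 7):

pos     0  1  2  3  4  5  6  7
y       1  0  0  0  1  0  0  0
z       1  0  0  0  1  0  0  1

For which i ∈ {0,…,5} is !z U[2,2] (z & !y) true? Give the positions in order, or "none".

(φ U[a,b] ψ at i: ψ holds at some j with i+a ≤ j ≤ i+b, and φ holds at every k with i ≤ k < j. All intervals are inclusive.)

Evaluate at each i in [0,5]:
  i=0: ✗ (no rhs in [2,2])
  i=1: ✗ (no rhs in [3,3])
  i=2: ✗ (no rhs in [4,4])
  i=3: ✗ (no rhs in [5,5])
  i=4: ✗ (no rhs in [6,6])
  i=5: ✓ (rhs at j=7; lhs holds on [5,6])

5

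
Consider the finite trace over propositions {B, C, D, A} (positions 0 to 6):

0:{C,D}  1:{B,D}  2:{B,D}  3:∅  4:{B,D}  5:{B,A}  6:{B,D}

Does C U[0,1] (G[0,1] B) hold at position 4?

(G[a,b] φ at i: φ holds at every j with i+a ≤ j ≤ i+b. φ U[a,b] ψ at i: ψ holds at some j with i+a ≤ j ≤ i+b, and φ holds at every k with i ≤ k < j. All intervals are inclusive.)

Yes

Need some j in [4,5] with G[0,1] B, and C at every k in [4,j-1].
  j=4: G[0,1] B holds; no prefix to check → satisfied.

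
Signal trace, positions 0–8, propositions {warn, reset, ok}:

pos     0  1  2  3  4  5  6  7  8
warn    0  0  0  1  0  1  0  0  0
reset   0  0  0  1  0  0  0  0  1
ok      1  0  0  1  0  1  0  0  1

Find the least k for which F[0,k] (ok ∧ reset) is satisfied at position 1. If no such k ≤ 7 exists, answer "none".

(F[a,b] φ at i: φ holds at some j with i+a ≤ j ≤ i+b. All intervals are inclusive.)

Scan j = 1,2,… for (ok ∧ reset):
  j=1: fails
  j=2: fails
  j=3: holds
First hit at j=3, so smallest k = 3-1 = 2.

2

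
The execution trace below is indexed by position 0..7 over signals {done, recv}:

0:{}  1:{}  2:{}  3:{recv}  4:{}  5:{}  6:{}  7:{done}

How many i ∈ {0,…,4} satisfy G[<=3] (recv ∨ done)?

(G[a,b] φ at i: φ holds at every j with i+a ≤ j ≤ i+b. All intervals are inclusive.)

0

Evaluate at each i in [0,4]:
  i=0: ✗ (fails at j=0)
  i=1: ✗ (fails at j=1)
  i=2: ✗ (fails at j=2)
  i=3: ✗ (fails at j=4)
  i=4: ✗ (fails at j=4)
Positions where it holds: {} → 0.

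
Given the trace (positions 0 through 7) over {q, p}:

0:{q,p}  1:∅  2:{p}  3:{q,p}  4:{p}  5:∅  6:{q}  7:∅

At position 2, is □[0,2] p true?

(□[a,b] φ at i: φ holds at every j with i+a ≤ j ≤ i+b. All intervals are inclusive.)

Check p at every j in [2,4]:
  j=2: true
  j=3: true
  j=4: true
All positions satisfy it → formula holds.

Holds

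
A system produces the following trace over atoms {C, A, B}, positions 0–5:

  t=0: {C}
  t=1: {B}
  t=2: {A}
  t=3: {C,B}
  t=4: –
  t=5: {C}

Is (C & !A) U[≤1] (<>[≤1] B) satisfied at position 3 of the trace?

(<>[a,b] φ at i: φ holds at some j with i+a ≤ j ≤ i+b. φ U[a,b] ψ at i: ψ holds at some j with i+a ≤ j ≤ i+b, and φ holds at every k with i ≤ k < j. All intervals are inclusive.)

Need some j in [3,4] with <>[≤1] B, and (C & !A) at every k in [3,j-1].
  j=3: <>[≤1] B holds; no prefix to check → satisfied.

Yes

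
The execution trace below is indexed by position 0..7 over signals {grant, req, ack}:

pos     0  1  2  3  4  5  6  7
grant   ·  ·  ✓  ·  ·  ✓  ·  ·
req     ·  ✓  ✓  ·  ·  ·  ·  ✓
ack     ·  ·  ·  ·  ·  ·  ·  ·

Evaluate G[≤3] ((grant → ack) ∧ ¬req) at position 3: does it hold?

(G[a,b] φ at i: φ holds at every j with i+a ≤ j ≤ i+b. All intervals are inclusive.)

No

Check ((grant → ack) ∧ ¬req) at every j in [3,6]:
  j=3: true
  j=4: true
  j=5: false
  j=6: true
Fails at j=5 → formula fails.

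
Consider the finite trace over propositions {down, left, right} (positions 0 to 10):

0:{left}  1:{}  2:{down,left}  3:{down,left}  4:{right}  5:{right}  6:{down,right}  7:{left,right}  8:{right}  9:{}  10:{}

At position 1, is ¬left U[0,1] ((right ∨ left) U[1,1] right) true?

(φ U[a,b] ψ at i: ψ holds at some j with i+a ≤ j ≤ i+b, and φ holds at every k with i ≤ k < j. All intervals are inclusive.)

Need some j in [1,2] with ((right ∨ left) U[1,1] right), and ¬left at every k in [1,j-1].
  j=1: ((right ∨ left) U[1,1] right) — fails.
  j=2: ((right ∨ left) U[1,1] right) — fails.
No j in the window works → until fails.

No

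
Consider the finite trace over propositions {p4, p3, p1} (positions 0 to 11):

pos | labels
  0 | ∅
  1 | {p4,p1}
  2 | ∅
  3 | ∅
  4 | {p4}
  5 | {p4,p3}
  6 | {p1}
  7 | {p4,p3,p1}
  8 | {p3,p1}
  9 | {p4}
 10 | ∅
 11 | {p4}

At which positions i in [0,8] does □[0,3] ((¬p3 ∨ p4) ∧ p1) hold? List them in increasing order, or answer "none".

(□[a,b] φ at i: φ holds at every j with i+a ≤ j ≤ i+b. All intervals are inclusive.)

Evaluate at each i in [0,8]:
  i=0: ✗ (fails at j=0)
  i=1: ✗ (fails at j=2)
  i=2: ✗ (fails at j=2)
  i=3: ✗ (fails at j=3)
  i=4: ✗ (fails at j=4)
  i=5: ✗ (fails at j=5)
  i=6: ✗ (fails at j=8)
  i=7: ✗ (fails at j=8)
  i=8: ✗ (fails at j=8)

none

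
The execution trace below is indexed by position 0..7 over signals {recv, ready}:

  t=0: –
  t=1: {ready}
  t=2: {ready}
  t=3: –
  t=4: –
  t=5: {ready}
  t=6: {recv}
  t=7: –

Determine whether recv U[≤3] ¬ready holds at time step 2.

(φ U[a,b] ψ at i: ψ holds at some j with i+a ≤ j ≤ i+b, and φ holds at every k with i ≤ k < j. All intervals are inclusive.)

Need some j in [2,5] with ¬ready, and recv at every k in [2,j-1].
  j=2: ¬ready false.
  j=3: ¬ready holds, but recv fails at k=2 → not this j.
  j=4: ¬ready holds, but recv fails at k=2 → not this j.
  j=5: ¬ready false.
No j in the window works → until fails.

No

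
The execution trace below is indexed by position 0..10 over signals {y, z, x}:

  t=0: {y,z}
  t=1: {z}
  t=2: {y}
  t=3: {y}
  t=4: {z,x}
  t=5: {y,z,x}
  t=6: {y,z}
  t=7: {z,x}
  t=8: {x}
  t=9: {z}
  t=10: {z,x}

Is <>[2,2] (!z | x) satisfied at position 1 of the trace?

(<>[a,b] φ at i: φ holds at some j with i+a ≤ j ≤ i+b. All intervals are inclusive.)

True

Check (!z | x) at each j in [3,3]:
  j=3: true
Found at j=3 → formula holds.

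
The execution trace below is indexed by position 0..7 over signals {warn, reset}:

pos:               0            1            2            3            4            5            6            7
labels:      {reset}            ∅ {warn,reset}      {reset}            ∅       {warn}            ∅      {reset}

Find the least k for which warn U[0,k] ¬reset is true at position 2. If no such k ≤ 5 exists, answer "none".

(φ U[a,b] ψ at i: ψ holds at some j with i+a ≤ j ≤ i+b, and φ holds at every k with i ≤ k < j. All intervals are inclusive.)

none

Need earliest j ≥ 2 with ¬reset, and warn at every k in [2,j-1].
  j=2: rhs fails.
  j=3: rhs fails.
  j=4: rhs holds but lhs fails at k=3.
  j=5: rhs holds but lhs fails at k=3.
  j=6: rhs holds but lhs fails at k=3.
  j=7: rhs fails.
No witness within the range → none.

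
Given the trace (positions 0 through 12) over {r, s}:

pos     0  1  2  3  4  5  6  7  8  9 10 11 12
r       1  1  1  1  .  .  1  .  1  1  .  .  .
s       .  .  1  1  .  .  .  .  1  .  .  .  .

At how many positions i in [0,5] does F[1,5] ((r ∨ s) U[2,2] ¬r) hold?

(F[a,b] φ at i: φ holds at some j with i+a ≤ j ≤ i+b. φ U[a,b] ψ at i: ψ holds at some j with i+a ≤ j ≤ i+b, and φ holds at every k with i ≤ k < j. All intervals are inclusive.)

Evaluate at each i in [0,5]:
  i=0: ✓ (witness j=2)
  i=1: ✓ (witness j=2)
  i=2: ✗ (none in [3,7])
  i=3: ✓ (witness j=8)
  i=4: ✓ (witness j=8)
  i=5: ✓ (witness j=8)
Positions where it holds: {0, 1, 3, 4, 5} → 5.

5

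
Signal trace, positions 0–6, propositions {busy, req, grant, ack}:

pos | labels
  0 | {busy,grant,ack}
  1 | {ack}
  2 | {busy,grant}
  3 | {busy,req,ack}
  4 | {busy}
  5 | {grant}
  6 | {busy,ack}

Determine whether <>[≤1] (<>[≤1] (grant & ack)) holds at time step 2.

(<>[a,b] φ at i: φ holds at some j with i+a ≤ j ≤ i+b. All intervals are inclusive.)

False

Check <>[≤1] (grant & ack) at each j in [2,3]:
  j=2: fails (none in [2,3])
  j=3: fails (none in [3,4])
No position in the window satisfies it → formula fails.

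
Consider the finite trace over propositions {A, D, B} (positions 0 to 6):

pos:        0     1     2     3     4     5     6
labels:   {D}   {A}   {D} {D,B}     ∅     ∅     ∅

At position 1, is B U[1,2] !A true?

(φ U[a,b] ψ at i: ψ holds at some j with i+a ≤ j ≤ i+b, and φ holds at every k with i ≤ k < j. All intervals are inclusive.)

Need some j in [2,3] with !A, and B at every k in [1,j-1].
  j=2: !A holds, but B fails at k=1 → not this j.
  j=3: !A holds, but B fails at k=1 → not this j.
No j in the window works → until fails.

Does not hold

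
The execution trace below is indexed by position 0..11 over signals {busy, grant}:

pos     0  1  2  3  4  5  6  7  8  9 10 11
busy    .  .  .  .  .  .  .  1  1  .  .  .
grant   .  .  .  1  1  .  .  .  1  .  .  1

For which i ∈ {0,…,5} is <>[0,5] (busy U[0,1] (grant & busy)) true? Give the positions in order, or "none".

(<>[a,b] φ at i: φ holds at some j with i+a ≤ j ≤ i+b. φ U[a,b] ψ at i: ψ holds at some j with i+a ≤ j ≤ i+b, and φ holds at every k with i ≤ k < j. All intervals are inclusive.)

2, 3, 4, 5

Evaluate at each i in [0,5]:
  i=0: ✗ (none in [0,5])
  i=1: ✗ (none in [1,6])
  i=2: ✓ (witness j=7)
  i=3: ✓ (witness j=7)
  i=4: ✓ (witness j=7)
  i=5: ✓ (witness j=7)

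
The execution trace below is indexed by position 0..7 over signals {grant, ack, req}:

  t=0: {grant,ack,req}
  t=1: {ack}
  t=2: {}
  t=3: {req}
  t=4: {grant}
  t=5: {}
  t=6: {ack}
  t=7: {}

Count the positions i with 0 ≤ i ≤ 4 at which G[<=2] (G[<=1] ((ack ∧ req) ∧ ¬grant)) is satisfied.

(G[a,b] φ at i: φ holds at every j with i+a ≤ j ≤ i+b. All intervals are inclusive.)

Evaluate at each i in [0,4]:
  i=0: ✗ (fails at j=0)
  i=1: ✗ (fails at j=1)
  i=2: ✗ (fails at j=2)
  i=3: ✗ (fails at j=3)
  i=4: ✗ (fails at j=4)
Positions where it holds: {} → 0.

0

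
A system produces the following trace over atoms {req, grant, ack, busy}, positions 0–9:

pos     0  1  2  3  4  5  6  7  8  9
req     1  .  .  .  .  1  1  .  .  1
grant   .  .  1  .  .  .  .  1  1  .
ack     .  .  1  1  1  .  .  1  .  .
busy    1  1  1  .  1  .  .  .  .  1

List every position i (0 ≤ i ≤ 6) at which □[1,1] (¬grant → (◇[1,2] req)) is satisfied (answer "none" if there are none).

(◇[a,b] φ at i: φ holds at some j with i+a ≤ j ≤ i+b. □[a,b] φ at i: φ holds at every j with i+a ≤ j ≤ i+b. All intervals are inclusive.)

Evaluate at each i in [0,6]:
  i=0: ✗ (fails at j=1)
  i=1: ✓ (all of [2,2])
  i=2: ✓ (all of [3,3])
  i=3: ✓ (all of [4,4])
  i=4: ✓ (all of [5,5])
  i=5: ✗ (fails at j=6)
  i=6: ✓ (all of [7,7])

1, 2, 3, 4, 6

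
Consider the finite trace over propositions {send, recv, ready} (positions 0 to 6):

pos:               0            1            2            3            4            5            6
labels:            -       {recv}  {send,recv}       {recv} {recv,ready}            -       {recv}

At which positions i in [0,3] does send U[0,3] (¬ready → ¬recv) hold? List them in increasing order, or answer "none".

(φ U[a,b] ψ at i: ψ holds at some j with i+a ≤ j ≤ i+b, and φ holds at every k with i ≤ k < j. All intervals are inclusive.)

0

Evaluate at each i in [0,3]:
  i=0: ✓ (rhs at j=0)
  i=1: ✗ (lhs fails at k=1 before rhs at j=4)
  i=2: ✗ (lhs fails at k=3 before rhs at j=4)
  i=3: ✗ (lhs fails at k=3 before rhs at j=4)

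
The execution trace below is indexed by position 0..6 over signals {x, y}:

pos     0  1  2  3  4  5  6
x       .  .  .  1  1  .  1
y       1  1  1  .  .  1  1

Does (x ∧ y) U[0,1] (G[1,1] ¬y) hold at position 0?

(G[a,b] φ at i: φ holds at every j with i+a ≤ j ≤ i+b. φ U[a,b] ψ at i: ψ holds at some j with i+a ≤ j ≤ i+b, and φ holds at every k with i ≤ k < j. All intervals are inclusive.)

Need some j in [0,1] with G[1,1] ¬y, and (x ∧ y) at every k in [0,j-1].
  j=0: G[1,1] ¬y — fails at 1.
  j=1: G[1,1] ¬y — fails at 2.
No j in the window works → until fails.

No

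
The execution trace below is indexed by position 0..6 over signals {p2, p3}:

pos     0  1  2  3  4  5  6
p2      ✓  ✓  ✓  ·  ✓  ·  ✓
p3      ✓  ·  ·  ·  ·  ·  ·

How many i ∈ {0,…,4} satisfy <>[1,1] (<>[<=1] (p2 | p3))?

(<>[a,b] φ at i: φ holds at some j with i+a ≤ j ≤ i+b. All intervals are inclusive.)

Evaluate at each i in [0,4]:
  i=0: ✓ (witness j=1)
  i=1: ✓ (witness j=2)
  i=2: ✓ (witness j=3)
  i=3: ✓ (witness j=4)
  i=4: ✓ (witness j=5)
Positions where it holds: {0, 1, 2, 3, 4} → 5.

5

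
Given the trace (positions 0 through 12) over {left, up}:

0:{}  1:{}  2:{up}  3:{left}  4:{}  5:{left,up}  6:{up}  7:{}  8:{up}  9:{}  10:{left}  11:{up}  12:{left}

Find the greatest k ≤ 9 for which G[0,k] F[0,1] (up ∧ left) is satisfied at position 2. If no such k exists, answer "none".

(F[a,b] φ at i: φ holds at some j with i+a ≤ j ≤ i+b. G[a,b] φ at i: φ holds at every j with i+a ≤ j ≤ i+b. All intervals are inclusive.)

none

F[0,1] (up ∧ left) must hold from j=2 onward; find where it first fails.
  j=2: fails → no k works.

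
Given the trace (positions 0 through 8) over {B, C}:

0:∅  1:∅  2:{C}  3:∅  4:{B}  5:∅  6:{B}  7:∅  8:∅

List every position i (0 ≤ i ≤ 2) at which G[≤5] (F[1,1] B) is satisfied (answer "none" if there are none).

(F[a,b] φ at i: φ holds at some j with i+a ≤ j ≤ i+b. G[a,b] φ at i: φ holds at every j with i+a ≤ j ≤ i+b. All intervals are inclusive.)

Evaluate at each i in [0,2]:
  i=0: ✗ (fails at j=0)
  i=1: ✗ (fails at j=1)
  i=2: ✗ (fails at j=2)

none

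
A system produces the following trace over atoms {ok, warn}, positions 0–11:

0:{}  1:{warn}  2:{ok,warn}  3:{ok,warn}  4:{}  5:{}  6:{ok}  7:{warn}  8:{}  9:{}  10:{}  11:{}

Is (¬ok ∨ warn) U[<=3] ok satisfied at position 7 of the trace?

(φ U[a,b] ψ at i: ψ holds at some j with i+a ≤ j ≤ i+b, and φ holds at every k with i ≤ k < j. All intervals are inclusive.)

Need some j in [7,10] with ok, and (¬ok ∨ warn) at every k in [7,j-1].
  j=7: ok false.
  j=8: ok false.
  j=9: ok false.
  j=10: ok false.
No j in the window works → until fails.

No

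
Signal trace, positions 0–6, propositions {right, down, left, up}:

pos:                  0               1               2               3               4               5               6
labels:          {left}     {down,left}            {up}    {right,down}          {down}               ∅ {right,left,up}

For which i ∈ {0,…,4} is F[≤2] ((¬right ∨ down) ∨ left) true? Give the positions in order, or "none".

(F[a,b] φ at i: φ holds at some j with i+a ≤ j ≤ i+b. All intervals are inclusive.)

0, 1, 2, 3, 4

Evaluate at each i in [0,4]:
  i=0: ✓ (witness j=0)
  i=1: ✓ (witness j=1)
  i=2: ✓ (witness j=2)
  i=3: ✓ (witness j=3)
  i=4: ✓ (witness j=4)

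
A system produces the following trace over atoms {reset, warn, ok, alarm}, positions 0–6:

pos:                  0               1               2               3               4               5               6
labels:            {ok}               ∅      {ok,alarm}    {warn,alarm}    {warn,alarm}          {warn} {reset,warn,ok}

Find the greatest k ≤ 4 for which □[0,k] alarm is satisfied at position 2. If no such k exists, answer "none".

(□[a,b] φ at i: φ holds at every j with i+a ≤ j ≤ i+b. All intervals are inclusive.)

alarm must hold from j=2 onward; find where it first fails.
  j=2: holds
  j=3: holds
  j=4: holds
  j=5: fails
Holds on [2,4], so largest k = 2.

2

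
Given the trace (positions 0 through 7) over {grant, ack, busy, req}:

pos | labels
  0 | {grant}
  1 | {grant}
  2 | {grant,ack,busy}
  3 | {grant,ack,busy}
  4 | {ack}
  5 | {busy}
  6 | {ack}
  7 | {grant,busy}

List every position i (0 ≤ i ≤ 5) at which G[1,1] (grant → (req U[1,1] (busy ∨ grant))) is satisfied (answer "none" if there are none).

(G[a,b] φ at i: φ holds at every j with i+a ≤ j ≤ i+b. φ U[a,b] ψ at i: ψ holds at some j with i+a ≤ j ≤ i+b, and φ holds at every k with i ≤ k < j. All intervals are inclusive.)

Evaluate at each i in [0,5]:
  i=0: ✗ (fails at j=1)
  i=1: ✗ (fails at j=2)
  i=2: ✗ (fails at j=3)
  i=3: ✓ (all of [4,4])
  i=4: ✓ (all of [5,5])
  i=5: ✓ (all of [6,6])

3, 4, 5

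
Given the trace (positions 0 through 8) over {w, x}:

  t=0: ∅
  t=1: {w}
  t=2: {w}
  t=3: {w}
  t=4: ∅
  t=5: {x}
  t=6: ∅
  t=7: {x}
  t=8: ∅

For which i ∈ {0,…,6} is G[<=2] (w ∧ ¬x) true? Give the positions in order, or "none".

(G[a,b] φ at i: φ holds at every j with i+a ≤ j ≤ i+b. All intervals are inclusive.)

1

Evaluate at each i in [0,6]:
  i=0: ✗ (fails at j=0)
  i=1: ✓ (all of [1,3])
  i=2: ✗ (fails at j=4)
  i=3: ✗ (fails at j=4)
  i=4: ✗ (fails at j=4)
  i=5: ✗ (fails at j=5)
  i=6: ✗ (fails at j=6)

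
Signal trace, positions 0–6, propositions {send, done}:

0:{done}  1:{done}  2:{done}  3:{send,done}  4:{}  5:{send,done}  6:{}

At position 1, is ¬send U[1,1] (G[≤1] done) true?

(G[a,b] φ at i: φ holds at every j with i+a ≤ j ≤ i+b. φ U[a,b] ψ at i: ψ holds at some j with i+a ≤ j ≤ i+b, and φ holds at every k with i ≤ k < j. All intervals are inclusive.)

Need some j in [2,2] with G[≤1] done, and ¬send at every k in [1,j-1].
  j=2: G[≤1] done holds; ¬send holds at every k in [1,1] → satisfied.

True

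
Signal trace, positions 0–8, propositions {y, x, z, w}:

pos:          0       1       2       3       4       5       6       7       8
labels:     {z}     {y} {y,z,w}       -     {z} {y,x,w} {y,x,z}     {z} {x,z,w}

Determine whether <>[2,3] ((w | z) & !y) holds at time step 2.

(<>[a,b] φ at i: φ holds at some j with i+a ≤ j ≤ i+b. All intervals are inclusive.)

Check ((w | z) & !y) at each j in [4,5]:
  j=4: true
  j=5: false
Found at j=4 → formula holds.

Yes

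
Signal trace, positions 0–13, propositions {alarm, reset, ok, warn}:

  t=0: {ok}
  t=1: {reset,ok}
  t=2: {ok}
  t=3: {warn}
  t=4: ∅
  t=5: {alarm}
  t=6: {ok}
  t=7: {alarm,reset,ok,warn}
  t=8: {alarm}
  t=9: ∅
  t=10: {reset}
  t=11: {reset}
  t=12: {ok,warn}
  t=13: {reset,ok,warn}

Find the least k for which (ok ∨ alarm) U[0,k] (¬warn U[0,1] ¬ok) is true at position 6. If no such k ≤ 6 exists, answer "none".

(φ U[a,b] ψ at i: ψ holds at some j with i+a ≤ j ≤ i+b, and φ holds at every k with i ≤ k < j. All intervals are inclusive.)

Need earliest j ≥ 6 with (¬warn U[0,1] ¬ok), and (ok ∨ alarm) at every k in [6,j-1].
  j=6: rhs fails.
  j=7: rhs fails.
  j=8: rhs holds; lhs holds on [6,7]. k = 2.

2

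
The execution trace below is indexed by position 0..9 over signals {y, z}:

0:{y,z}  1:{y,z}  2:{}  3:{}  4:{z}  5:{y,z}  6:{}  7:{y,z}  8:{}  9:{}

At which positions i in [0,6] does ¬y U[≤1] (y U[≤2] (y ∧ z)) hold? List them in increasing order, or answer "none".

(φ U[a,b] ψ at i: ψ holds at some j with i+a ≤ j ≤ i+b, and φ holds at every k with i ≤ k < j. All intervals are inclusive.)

Evaluate at each i in [0,6]:
  i=0: ✓ (rhs at j=0)
  i=1: ✓ (rhs at j=1)
  i=2: ✗ (no rhs in [2,3])
  i=3: ✗ (no rhs in [3,4])
  i=4: ✓ (rhs at j=5; lhs holds on [4,4])
  i=5: ✓ (rhs at j=5)
  i=6: ✓ (rhs at j=7; lhs holds on [6,6])

0, 1, 4, 5, 6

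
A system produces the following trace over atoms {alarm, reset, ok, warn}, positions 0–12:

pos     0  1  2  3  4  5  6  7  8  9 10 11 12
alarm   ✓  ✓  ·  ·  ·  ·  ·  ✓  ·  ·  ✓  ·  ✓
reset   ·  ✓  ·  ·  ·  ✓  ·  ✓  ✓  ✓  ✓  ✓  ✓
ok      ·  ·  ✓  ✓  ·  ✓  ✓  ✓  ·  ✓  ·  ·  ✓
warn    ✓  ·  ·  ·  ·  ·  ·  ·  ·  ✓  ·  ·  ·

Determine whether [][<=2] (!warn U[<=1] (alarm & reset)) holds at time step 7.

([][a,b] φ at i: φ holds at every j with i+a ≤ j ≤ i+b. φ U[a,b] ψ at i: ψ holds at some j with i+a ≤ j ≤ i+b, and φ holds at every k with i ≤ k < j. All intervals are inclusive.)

Check (!warn U[<=1] (alarm & reset)) at every j in [7,9]:
  j=7: holds
  j=8: fails
  j=9: fails
Fails at j=8 → formula fails.

False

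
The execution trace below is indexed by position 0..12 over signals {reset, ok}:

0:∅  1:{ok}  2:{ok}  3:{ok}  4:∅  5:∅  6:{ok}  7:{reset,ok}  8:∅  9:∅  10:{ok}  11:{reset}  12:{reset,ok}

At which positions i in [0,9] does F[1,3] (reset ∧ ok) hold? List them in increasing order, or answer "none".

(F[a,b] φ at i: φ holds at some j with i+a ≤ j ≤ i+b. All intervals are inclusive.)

4, 5, 6, 9

Evaluate at each i in [0,9]:
  i=0: ✗ (none in [1,3])
  i=1: ✗ (none in [2,4])
  i=2: ✗ (none in [3,5])
  i=3: ✗ (none in [4,6])
  i=4: ✓ (witness j=7)
  i=5: ✓ (witness j=7)
  i=6: ✓ (witness j=7)
  i=7: ✗ (none in [8,10])
  i=8: ✗ (none in [9,11])
  i=9: ✓ (witness j=12)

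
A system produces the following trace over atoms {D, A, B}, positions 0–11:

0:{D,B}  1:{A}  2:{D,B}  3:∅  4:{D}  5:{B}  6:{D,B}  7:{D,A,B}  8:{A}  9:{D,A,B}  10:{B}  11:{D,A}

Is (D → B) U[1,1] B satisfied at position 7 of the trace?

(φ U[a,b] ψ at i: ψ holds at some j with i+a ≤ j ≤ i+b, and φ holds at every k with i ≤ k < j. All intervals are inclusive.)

Need some j in [8,8] with B, and (D → B) at every k in [7,j-1].
  j=8: B false.
No j in the window works → until fails.

Does not hold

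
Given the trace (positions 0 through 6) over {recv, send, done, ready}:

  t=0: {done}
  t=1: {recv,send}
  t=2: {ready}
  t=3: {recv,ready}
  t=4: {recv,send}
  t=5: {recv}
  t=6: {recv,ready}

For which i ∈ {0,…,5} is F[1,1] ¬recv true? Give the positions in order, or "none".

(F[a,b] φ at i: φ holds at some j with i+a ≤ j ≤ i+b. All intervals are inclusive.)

1

Evaluate at each i in [0,5]:
  i=0: ✗ (none in [1,1])
  i=1: ✓ (witness j=2)
  i=2: ✗ (none in [3,3])
  i=3: ✗ (none in [4,4])
  i=4: ✗ (none in [5,5])
  i=5: ✗ (none in [6,6])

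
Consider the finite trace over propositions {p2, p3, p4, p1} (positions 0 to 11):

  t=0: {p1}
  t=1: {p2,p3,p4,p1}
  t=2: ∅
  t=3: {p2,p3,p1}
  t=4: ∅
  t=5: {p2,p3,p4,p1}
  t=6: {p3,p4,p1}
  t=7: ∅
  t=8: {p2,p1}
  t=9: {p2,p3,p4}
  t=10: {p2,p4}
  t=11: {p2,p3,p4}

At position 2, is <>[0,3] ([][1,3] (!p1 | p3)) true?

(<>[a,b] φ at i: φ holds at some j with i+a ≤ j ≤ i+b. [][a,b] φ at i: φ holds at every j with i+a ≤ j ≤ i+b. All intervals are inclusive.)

Yes

Check [][1,3] (!p1 | p3) at each j in [2,5]:
  j=2: holds on [3,5]
  j=3: holds on [4,6]
  j=4: holds on [5,7]
  j=5: fails at 8
Found at j=2 → formula holds.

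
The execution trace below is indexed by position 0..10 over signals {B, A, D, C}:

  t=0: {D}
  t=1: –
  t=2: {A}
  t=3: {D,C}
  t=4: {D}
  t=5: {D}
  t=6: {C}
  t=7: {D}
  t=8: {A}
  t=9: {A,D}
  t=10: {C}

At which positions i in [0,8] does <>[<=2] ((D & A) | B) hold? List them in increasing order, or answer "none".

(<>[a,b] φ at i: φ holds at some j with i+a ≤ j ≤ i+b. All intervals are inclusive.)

7, 8

Evaluate at each i in [0,8]:
  i=0: ✗ (none in [0,2])
  i=1: ✗ (none in [1,3])
  i=2: ✗ (none in [2,4])
  i=3: ✗ (none in [3,5])
  i=4: ✗ (none in [4,6])
  i=5: ✗ (none in [5,7])
  i=6: ✗ (none in [6,8])
  i=7: ✓ (witness j=9)
  i=8: ✓ (witness j=9)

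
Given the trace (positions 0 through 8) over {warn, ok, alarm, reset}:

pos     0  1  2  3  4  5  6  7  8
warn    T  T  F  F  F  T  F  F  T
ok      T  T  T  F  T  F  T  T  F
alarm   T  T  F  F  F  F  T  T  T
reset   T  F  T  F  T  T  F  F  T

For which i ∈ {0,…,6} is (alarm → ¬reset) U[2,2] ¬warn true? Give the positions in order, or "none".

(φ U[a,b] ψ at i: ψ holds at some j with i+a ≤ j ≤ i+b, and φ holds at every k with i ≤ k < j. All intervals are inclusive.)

Evaluate at each i in [0,6]:
  i=0: ✗ (lhs fails at k=0 before rhs at j=2)
  i=1: ✓ (rhs at j=3; lhs holds on [1,2])
  i=2: ✓ (rhs at j=4; lhs holds on [2,3])
  i=3: ✗ (no rhs in [5,5])
  i=4: ✓ (rhs at j=6; lhs holds on [4,5])
  i=5: ✓ (rhs at j=7; lhs holds on [5,6])
  i=6: ✗ (no rhs in [8,8])

1, 2, 4, 5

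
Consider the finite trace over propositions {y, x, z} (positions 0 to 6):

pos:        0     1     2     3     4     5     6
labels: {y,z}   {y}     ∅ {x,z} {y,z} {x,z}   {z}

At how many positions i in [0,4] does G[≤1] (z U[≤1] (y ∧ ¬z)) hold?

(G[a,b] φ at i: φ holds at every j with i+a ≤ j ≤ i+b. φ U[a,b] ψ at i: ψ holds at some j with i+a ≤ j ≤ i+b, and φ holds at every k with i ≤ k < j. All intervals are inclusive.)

Evaluate at each i in [0,4]:
  i=0: ✓ (all of [0,1])
  i=1: ✗ (fails at j=2)
  i=2: ✗ (fails at j=2)
  i=3: ✗ (fails at j=3)
  i=4: ✗ (fails at j=4)
Positions where it holds: {0} → 1.

1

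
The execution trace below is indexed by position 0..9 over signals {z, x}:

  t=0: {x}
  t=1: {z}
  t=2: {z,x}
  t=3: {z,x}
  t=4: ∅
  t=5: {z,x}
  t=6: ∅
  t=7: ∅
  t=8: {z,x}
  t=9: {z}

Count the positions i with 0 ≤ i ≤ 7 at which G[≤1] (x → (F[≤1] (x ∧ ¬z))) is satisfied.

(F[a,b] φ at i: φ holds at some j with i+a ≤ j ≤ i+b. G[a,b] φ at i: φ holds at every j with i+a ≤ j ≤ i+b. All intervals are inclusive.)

2

Evaluate at each i in [0,7]:
  i=0: ✓ (all of [0,1])
  i=1: ✗ (fails at j=2)
  i=2: ✗ (fails at j=2)
  i=3: ✗ (fails at j=3)
  i=4: ✗ (fails at j=5)
  i=5: ✗ (fails at j=5)
  i=6: ✓ (all of [6,7])
  i=7: ✗ (fails at j=8)
Positions where it holds: {0, 6} → 2.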